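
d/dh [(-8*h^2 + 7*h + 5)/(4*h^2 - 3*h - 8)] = (-4*h^2 + 88*h - 41)/(16*h^4 - 24*h^3 - 55*h^2 + 48*h + 64)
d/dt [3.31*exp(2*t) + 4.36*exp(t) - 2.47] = (6.62*exp(t) + 4.36)*exp(t)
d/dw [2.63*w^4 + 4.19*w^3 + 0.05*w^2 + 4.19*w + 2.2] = 10.52*w^3 + 12.57*w^2 + 0.1*w + 4.19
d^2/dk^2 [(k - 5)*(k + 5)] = 2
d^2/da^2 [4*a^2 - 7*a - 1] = 8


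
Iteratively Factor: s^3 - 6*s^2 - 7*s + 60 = (s - 5)*(s^2 - s - 12) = (s - 5)*(s - 4)*(s + 3)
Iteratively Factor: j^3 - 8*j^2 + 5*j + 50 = (j - 5)*(j^2 - 3*j - 10) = (j - 5)*(j + 2)*(j - 5)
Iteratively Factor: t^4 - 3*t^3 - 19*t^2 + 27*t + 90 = (t - 5)*(t^3 + 2*t^2 - 9*t - 18) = (t - 5)*(t + 3)*(t^2 - t - 6) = (t - 5)*(t + 2)*(t + 3)*(t - 3)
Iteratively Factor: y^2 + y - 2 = (y - 1)*(y + 2)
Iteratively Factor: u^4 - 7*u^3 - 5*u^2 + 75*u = (u)*(u^3 - 7*u^2 - 5*u + 75) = u*(u - 5)*(u^2 - 2*u - 15) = u*(u - 5)*(u + 3)*(u - 5)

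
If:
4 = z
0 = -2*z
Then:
No Solution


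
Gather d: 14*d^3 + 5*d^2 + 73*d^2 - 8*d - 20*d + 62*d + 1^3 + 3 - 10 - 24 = 14*d^3 + 78*d^2 + 34*d - 30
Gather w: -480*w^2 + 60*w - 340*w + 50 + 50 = -480*w^2 - 280*w + 100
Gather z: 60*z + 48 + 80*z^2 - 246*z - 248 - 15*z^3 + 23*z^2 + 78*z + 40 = -15*z^3 + 103*z^2 - 108*z - 160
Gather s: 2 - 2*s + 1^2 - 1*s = 3 - 3*s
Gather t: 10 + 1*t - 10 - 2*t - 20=-t - 20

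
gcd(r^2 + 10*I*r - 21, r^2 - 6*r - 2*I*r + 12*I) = 1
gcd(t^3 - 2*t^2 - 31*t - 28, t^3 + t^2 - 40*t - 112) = t^2 - 3*t - 28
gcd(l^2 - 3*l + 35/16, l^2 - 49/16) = l - 7/4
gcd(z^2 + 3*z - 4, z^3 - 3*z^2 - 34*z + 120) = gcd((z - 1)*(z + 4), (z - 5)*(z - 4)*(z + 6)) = 1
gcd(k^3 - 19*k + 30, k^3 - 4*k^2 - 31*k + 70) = k^2 + 3*k - 10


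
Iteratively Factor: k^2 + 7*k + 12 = (k + 4)*(k + 3)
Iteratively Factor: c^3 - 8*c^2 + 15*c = (c)*(c^2 - 8*c + 15) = c*(c - 3)*(c - 5)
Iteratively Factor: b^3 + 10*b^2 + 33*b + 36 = (b + 3)*(b^2 + 7*b + 12) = (b + 3)^2*(b + 4)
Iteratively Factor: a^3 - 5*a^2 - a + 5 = (a - 5)*(a^2 - 1) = (a - 5)*(a - 1)*(a + 1)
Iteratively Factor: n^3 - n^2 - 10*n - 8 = (n - 4)*(n^2 + 3*n + 2) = (n - 4)*(n + 2)*(n + 1)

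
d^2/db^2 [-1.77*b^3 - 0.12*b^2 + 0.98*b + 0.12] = -10.62*b - 0.24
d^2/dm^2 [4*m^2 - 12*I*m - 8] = 8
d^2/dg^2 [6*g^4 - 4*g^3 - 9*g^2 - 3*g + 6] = 72*g^2 - 24*g - 18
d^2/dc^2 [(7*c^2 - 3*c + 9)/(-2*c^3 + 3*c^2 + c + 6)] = 2*(-28*c^6 + 36*c^5 - 312*c^4 - 102*c^3 + 405*c^2 - 567*c - 117)/(8*c^9 - 36*c^8 + 42*c^7 - 63*c^6 + 195*c^5 - 99*c^4 + 107*c^3 - 342*c^2 - 108*c - 216)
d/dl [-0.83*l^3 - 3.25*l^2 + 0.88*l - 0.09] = -2.49*l^2 - 6.5*l + 0.88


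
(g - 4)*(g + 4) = g^2 - 16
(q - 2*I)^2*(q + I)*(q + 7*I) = q^4 + 4*I*q^3 + 21*q^2 - 4*I*q + 28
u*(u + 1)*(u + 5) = u^3 + 6*u^2 + 5*u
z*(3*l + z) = 3*l*z + z^2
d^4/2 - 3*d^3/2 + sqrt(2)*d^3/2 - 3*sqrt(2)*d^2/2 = d^2*(d/2 + sqrt(2)/2)*(d - 3)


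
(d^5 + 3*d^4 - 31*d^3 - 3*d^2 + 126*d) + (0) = d^5 + 3*d^4 - 31*d^3 - 3*d^2 + 126*d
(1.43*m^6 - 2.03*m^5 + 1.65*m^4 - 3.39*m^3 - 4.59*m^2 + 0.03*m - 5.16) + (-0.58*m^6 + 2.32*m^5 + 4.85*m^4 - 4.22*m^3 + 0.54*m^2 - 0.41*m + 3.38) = 0.85*m^6 + 0.29*m^5 + 6.5*m^4 - 7.61*m^3 - 4.05*m^2 - 0.38*m - 1.78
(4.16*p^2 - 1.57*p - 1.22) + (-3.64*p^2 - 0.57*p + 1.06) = 0.52*p^2 - 2.14*p - 0.16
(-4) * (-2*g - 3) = 8*g + 12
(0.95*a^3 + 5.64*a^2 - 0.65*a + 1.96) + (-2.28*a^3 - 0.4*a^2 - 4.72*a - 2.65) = -1.33*a^3 + 5.24*a^2 - 5.37*a - 0.69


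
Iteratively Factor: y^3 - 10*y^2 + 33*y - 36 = (y - 3)*(y^2 - 7*y + 12) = (y - 4)*(y - 3)*(y - 3)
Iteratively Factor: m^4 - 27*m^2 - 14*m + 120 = (m - 2)*(m^3 + 2*m^2 - 23*m - 60) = (m - 5)*(m - 2)*(m^2 + 7*m + 12) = (m - 5)*(m - 2)*(m + 4)*(m + 3)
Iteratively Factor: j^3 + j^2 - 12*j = (j + 4)*(j^2 - 3*j) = (j - 3)*(j + 4)*(j)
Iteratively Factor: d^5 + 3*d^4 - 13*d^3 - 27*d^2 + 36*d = (d - 1)*(d^4 + 4*d^3 - 9*d^2 - 36*d) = (d - 3)*(d - 1)*(d^3 + 7*d^2 + 12*d) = d*(d - 3)*(d - 1)*(d^2 + 7*d + 12) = d*(d - 3)*(d - 1)*(d + 3)*(d + 4)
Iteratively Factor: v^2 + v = (v + 1)*(v)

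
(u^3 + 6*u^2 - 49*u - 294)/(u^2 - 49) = u + 6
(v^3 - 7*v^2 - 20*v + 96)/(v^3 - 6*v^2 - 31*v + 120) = (v + 4)/(v + 5)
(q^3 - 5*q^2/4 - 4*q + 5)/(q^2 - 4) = q - 5/4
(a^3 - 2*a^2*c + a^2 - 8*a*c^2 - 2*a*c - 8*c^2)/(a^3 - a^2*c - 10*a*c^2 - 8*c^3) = (a + 1)/(a + c)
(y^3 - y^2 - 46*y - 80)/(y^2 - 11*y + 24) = (y^2 + 7*y + 10)/(y - 3)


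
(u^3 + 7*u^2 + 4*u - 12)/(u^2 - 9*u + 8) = (u^2 + 8*u + 12)/(u - 8)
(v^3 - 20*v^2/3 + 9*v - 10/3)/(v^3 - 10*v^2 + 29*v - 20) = (v - 2/3)/(v - 4)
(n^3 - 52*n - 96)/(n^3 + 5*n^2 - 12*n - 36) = (n - 8)/(n - 3)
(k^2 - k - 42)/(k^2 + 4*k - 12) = (k - 7)/(k - 2)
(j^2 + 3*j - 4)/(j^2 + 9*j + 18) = (j^2 + 3*j - 4)/(j^2 + 9*j + 18)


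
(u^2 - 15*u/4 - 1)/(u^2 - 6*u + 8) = (u + 1/4)/(u - 2)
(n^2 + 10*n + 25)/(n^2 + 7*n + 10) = (n + 5)/(n + 2)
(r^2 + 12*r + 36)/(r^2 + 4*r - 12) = (r + 6)/(r - 2)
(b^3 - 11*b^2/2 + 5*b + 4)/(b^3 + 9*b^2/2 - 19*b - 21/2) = (b^2 - 6*b + 8)/(b^2 + 4*b - 21)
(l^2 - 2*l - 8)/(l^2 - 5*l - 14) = (l - 4)/(l - 7)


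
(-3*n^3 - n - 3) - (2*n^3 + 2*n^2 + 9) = -5*n^3 - 2*n^2 - n - 12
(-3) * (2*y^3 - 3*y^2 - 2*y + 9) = -6*y^3 + 9*y^2 + 6*y - 27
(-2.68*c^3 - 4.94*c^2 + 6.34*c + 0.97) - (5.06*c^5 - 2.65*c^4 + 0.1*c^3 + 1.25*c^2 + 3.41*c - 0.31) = -5.06*c^5 + 2.65*c^4 - 2.78*c^3 - 6.19*c^2 + 2.93*c + 1.28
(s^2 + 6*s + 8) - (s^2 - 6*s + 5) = 12*s + 3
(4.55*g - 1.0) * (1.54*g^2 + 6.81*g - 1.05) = 7.007*g^3 + 29.4455*g^2 - 11.5875*g + 1.05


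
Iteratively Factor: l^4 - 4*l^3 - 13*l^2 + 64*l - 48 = (l - 4)*(l^3 - 13*l + 12) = (l - 4)*(l - 3)*(l^2 + 3*l - 4) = (l - 4)*(l - 3)*(l - 1)*(l + 4)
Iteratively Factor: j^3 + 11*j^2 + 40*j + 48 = (j + 3)*(j^2 + 8*j + 16) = (j + 3)*(j + 4)*(j + 4)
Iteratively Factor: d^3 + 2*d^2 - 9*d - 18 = (d + 2)*(d^2 - 9) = (d - 3)*(d + 2)*(d + 3)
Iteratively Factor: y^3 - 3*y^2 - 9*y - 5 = (y + 1)*(y^2 - 4*y - 5) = (y - 5)*(y + 1)*(y + 1)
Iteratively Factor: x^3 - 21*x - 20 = (x + 1)*(x^2 - x - 20) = (x - 5)*(x + 1)*(x + 4)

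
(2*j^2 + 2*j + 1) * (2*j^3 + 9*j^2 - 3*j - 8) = 4*j^5 + 22*j^4 + 14*j^3 - 13*j^2 - 19*j - 8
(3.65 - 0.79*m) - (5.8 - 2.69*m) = 1.9*m - 2.15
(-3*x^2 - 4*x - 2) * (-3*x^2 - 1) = 9*x^4 + 12*x^3 + 9*x^2 + 4*x + 2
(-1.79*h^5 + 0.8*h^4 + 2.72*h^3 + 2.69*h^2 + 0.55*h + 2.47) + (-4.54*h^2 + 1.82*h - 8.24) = -1.79*h^5 + 0.8*h^4 + 2.72*h^3 - 1.85*h^2 + 2.37*h - 5.77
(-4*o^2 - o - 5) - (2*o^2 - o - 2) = -6*o^2 - 3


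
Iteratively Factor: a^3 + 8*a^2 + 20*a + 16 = (a + 2)*(a^2 + 6*a + 8) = (a + 2)*(a + 4)*(a + 2)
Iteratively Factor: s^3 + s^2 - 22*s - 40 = (s + 4)*(s^2 - 3*s - 10) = (s + 2)*(s + 4)*(s - 5)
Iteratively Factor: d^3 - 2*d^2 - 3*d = (d - 3)*(d^2 + d) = (d - 3)*(d + 1)*(d)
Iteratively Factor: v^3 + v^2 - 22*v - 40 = (v - 5)*(v^2 + 6*v + 8) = (v - 5)*(v + 4)*(v + 2)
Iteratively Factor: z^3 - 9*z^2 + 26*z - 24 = (z - 2)*(z^2 - 7*z + 12) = (z - 4)*(z - 2)*(z - 3)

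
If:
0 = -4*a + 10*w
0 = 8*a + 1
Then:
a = -1/8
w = -1/20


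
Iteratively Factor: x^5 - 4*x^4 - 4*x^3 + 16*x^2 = (x - 4)*(x^4 - 4*x^2) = (x - 4)*(x - 2)*(x^3 + 2*x^2) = (x - 4)*(x - 2)*(x + 2)*(x^2) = x*(x - 4)*(x - 2)*(x + 2)*(x)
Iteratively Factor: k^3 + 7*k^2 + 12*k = (k)*(k^2 + 7*k + 12) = k*(k + 4)*(k + 3)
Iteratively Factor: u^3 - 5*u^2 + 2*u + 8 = (u - 4)*(u^2 - u - 2) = (u - 4)*(u - 2)*(u + 1)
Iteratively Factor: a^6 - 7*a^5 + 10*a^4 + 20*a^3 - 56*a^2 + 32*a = (a - 4)*(a^5 - 3*a^4 - 2*a^3 + 12*a^2 - 8*a) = (a - 4)*(a - 2)*(a^4 - a^3 - 4*a^2 + 4*a) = a*(a - 4)*(a - 2)*(a^3 - a^2 - 4*a + 4) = a*(a - 4)*(a - 2)*(a + 2)*(a^2 - 3*a + 2) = a*(a - 4)*(a - 2)*(a - 1)*(a + 2)*(a - 2)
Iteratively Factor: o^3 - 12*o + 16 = (o - 2)*(o^2 + 2*o - 8) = (o - 2)^2*(o + 4)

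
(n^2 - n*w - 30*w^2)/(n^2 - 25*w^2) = (-n + 6*w)/(-n + 5*w)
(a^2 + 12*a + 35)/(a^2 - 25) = (a + 7)/(a - 5)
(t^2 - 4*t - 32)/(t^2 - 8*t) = (t + 4)/t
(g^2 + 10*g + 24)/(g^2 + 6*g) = (g + 4)/g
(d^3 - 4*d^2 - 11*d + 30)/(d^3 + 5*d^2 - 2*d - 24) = (d - 5)/(d + 4)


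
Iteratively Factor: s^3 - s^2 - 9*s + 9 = (s - 3)*(s^2 + 2*s - 3) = (s - 3)*(s + 3)*(s - 1)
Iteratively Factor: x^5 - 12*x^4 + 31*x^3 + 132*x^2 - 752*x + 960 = (x - 3)*(x^4 - 9*x^3 + 4*x^2 + 144*x - 320) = (x - 3)*(x + 4)*(x^3 - 13*x^2 + 56*x - 80) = (x - 5)*(x - 3)*(x + 4)*(x^2 - 8*x + 16) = (x - 5)*(x - 4)*(x - 3)*(x + 4)*(x - 4)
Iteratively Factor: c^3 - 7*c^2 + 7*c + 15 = (c - 3)*(c^2 - 4*c - 5) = (c - 3)*(c + 1)*(c - 5)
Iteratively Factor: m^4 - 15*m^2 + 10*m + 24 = (m + 4)*(m^3 - 4*m^2 + m + 6) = (m - 2)*(m + 4)*(m^2 - 2*m - 3) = (m - 3)*(m - 2)*(m + 4)*(m + 1)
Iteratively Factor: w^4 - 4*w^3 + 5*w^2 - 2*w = (w - 1)*(w^3 - 3*w^2 + 2*w) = w*(w - 1)*(w^2 - 3*w + 2) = w*(w - 2)*(w - 1)*(w - 1)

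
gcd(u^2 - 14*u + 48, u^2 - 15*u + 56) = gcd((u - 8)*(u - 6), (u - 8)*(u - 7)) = u - 8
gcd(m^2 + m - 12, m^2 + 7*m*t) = 1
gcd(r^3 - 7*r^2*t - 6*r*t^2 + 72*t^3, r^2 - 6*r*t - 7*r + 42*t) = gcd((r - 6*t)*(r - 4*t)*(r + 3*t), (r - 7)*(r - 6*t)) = r - 6*t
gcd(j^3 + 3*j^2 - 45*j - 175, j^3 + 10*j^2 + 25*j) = j^2 + 10*j + 25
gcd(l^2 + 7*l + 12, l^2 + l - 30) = 1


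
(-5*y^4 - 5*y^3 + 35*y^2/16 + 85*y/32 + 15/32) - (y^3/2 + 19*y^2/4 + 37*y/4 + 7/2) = -5*y^4 - 11*y^3/2 - 41*y^2/16 - 211*y/32 - 97/32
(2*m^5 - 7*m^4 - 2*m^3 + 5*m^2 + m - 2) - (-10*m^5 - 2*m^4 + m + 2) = 12*m^5 - 5*m^4 - 2*m^3 + 5*m^2 - 4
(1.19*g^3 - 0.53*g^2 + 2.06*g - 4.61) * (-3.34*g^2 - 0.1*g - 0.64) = -3.9746*g^5 + 1.6512*g^4 - 7.589*g^3 + 15.5306*g^2 - 0.8574*g + 2.9504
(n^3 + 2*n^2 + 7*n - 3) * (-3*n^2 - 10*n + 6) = -3*n^5 - 16*n^4 - 35*n^3 - 49*n^2 + 72*n - 18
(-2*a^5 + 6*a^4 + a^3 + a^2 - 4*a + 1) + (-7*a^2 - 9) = -2*a^5 + 6*a^4 + a^3 - 6*a^2 - 4*a - 8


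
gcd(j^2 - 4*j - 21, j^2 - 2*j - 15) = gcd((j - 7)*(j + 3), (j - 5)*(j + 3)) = j + 3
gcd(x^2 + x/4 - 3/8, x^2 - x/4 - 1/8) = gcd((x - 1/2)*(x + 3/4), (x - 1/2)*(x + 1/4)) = x - 1/2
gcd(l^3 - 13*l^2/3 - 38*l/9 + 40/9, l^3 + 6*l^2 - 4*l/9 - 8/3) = l - 2/3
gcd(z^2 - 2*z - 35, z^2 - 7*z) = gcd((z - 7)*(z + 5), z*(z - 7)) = z - 7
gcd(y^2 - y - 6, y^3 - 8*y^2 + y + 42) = y^2 - y - 6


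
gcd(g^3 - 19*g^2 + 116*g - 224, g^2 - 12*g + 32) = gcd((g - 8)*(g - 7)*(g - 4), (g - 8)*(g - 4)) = g^2 - 12*g + 32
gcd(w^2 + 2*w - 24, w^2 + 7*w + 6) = w + 6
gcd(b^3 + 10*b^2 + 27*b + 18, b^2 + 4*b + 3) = b^2 + 4*b + 3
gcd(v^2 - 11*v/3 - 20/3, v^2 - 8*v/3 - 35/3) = v - 5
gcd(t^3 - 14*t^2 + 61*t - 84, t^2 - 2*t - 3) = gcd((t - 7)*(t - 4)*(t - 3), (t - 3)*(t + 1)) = t - 3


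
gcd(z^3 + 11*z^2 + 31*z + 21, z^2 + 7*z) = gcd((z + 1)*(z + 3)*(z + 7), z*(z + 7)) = z + 7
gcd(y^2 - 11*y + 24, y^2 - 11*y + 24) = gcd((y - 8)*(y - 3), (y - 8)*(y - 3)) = y^2 - 11*y + 24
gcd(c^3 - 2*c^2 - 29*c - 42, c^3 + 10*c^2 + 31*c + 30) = c^2 + 5*c + 6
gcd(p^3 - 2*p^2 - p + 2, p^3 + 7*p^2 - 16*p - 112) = 1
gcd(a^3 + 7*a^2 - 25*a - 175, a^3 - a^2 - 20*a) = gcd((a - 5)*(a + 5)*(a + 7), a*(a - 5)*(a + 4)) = a - 5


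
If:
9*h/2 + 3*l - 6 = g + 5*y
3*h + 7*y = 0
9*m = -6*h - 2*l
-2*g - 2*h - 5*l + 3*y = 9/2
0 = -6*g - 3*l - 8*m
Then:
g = 73743/15428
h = 4533/1102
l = -1467/266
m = -5850/3857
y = -13599/7714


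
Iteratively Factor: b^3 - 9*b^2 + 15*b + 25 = (b + 1)*(b^2 - 10*b + 25) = (b - 5)*(b + 1)*(b - 5)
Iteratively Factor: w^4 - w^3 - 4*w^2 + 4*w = (w + 2)*(w^3 - 3*w^2 + 2*w) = (w - 2)*(w + 2)*(w^2 - w) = w*(w - 2)*(w + 2)*(w - 1)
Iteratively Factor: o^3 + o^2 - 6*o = (o)*(o^2 + o - 6) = o*(o + 3)*(o - 2)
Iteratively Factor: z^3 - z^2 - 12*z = (z + 3)*(z^2 - 4*z) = z*(z + 3)*(z - 4)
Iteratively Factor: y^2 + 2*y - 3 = (y + 3)*(y - 1)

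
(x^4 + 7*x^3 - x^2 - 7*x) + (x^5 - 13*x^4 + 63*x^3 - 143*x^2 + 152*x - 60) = x^5 - 12*x^4 + 70*x^3 - 144*x^2 + 145*x - 60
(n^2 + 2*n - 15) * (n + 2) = n^3 + 4*n^2 - 11*n - 30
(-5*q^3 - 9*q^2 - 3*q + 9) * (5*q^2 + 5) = -25*q^5 - 45*q^4 - 40*q^3 - 15*q + 45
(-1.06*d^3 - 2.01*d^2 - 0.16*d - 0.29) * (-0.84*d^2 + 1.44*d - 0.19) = 0.8904*d^5 + 0.162*d^4 - 2.5586*d^3 + 0.3951*d^2 - 0.3872*d + 0.0551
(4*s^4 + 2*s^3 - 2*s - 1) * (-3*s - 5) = -12*s^5 - 26*s^4 - 10*s^3 + 6*s^2 + 13*s + 5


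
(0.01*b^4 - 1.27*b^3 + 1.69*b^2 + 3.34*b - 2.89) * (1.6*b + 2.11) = 0.016*b^5 - 2.0109*b^4 + 0.0243000000000002*b^3 + 8.9099*b^2 + 2.4234*b - 6.0979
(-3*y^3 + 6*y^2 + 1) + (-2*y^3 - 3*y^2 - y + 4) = -5*y^3 + 3*y^2 - y + 5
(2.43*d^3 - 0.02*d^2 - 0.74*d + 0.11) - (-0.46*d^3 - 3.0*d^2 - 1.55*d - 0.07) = 2.89*d^3 + 2.98*d^2 + 0.81*d + 0.18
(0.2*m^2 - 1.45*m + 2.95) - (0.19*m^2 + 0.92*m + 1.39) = 0.01*m^2 - 2.37*m + 1.56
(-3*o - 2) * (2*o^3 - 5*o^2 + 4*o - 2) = -6*o^4 + 11*o^3 - 2*o^2 - 2*o + 4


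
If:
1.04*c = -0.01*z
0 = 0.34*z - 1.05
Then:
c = -0.03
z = 3.09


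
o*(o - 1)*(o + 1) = o^3 - o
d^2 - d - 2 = (d - 2)*(d + 1)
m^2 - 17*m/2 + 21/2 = (m - 7)*(m - 3/2)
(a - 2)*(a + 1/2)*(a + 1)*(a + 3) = a^4 + 5*a^3/2 - 4*a^2 - 17*a/2 - 3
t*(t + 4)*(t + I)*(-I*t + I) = -I*t^4 + t^3 - 3*I*t^3 + 3*t^2 + 4*I*t^2 - 4*t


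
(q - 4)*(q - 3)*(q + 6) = q^3 - q^2 - 30*q + 72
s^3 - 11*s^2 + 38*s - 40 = (s - 5)*(s - 4)*(s - 2)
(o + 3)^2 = o^2 + 6*o + 9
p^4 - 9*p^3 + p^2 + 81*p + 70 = (p - 7)*(p - 5)*(p + 1)*(p + 2)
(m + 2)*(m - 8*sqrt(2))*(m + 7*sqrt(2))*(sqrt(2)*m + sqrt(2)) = sqrt(2)*m^4 - 2*m^3 + 3*sqrt(2)*m^3 - 110*sqrt(2)*m^2 - 6*m^2 - 336*sqrt(2)*m - 4*m - 224*sqrt(2)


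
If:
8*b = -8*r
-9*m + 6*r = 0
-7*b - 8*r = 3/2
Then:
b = 3/2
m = -1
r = -3/2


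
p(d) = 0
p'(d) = 0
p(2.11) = 0.00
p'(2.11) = 0.00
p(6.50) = 0.00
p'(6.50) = 0.00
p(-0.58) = 0.00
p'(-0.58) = 0.00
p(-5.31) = 0.00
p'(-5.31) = 0.00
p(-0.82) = 0.00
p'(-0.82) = 0.00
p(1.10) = 0.00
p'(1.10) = 0.00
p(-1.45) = 0.00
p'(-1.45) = 0.00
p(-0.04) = 0.00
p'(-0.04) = 0.00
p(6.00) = 0.00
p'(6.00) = 0.00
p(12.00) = 0.00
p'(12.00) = 0.00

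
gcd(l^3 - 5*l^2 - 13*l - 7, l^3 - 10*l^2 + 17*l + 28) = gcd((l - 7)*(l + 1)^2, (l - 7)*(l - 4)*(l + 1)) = l^2 - 6*l - 7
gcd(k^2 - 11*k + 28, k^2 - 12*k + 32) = k - 4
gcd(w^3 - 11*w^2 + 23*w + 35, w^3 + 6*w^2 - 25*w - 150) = w - 5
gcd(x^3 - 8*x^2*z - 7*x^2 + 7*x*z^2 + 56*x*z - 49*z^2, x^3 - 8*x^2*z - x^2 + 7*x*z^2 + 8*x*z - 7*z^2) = x^2 - 8*x*z + 7*z^2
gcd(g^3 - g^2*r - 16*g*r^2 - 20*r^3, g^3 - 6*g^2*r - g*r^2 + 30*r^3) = -g^2 + 3*g*r + 10*r^2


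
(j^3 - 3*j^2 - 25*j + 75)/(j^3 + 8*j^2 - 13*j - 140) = (j^2 - 8*j + 15)/(j^2 + 3*j - 28)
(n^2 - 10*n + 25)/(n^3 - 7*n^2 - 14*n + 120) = (n - 5)/(n^2 - 2*n - 24)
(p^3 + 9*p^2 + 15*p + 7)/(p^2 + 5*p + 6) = (p^3 + 9*p^2 + 15*p + 7)/(p^2 + 5*p + 6)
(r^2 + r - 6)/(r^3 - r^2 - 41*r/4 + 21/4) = 4*(r - 2)/(4*r^2 - 16*r + 7)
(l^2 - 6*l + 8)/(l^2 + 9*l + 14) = (l^2 - 6*l + 8)/(l^2 + 9*l + 14)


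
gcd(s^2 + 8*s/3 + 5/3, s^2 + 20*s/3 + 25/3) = s + 5/3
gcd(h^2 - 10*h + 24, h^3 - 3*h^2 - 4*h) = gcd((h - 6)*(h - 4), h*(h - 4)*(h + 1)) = h - 4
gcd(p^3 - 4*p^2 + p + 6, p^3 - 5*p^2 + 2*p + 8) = p^2 - p - 2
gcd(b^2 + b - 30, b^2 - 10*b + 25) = b - 5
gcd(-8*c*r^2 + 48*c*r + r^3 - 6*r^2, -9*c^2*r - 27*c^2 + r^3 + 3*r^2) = 1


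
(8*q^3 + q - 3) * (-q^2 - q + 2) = -8*q^5 - 8*q^4 + 15*q^3 + 2*q^2 + 5*q - 6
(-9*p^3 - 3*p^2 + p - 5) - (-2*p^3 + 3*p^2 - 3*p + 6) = -7*p^3 - 6*p^2 + 4*p - 11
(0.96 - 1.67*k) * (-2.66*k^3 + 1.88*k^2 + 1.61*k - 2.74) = 4.4422*k^4 - 5.6932*k^3 - 0.8839*k^2 + 6.1214*k - 2.6304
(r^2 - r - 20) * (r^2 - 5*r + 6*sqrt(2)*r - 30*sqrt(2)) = r^4 - 6*r^3 + 6*sqrt(2)*r^3 - 36*sqrt(2)*r^2 - 15*r^2 - 90*sqrt(2)*r + 100*r + 600*sqrt(2)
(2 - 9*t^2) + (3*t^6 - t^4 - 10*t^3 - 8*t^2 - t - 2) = 3*t^6 - t^4 - 10*t^3 - 17*t^2 - t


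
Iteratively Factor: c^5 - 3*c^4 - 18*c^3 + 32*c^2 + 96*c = (c - 4)*(c^4 + c^3 - 14*c^2 - 24*c) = c*(c - 4)*(c^3 + c^2 - 14*c - 24) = c*(c - 4)*(c + 3)*(c^2 - 2*c - 8) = c*(c - 4)^2*(c + 3)*(c + 2)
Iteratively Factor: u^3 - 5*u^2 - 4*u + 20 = (u - 2)*(u^2 - 3*u - 10) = (u - 2)*(u + 2)*(u - 5)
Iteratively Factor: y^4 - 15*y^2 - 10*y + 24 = (y - 4)*(y^3 + 4*y^2 + y - 6) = (y - 4)*(y + 3)*(y^2 + y - 2) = (y - 4)*(y + 2)*(y + 3)*(y - 1)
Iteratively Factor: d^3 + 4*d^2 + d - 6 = (d - 1)*(d^2 + 5*d + 6) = (d - 1)*(d + 3)*(d + 2)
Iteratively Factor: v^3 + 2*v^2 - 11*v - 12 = (v - 3)*(v^2 + 5*v + 4) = (v - 3)*(v + 4)*(v + 1)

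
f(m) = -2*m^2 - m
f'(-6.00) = 23.00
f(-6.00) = -66.00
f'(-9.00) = 35.00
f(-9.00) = -153.00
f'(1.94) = -8.76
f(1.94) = -9.47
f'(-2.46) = 8.84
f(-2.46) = -9.64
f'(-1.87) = 6.48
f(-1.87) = -5.12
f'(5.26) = -22.04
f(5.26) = -60.60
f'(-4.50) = 17.00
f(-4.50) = -36.00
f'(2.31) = -10.24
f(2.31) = -12.98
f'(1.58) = -7.32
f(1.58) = -6.57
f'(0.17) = -1.68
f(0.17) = -0.23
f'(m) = -4*m - 1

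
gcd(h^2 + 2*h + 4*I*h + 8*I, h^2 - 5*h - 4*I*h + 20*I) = 1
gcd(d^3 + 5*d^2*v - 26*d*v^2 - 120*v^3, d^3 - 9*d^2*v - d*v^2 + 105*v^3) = -d + 5*v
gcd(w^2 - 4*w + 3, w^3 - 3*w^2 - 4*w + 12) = w - 3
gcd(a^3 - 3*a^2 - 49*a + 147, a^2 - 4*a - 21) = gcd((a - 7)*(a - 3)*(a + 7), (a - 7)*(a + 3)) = a - 7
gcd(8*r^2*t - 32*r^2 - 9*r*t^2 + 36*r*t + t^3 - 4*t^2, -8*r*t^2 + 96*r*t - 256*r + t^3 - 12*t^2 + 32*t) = 8*r*t - 32*r - t^2 + 4*t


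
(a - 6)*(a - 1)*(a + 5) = a^3 - 2*a^2 - 29*a + 30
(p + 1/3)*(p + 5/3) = p^2 + 2*p + 5/9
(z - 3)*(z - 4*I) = z^2 - 3*z - 4*I*z + 12*I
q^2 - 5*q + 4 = (q - 4)*(q - 1)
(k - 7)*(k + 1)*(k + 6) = k^3 - 43*k - 42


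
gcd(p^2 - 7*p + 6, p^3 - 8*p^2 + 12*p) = p - 6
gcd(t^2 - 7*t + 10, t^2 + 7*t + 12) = 1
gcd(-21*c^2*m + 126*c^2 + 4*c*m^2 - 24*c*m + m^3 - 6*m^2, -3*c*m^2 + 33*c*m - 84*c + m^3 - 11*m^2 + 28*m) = 3*c - m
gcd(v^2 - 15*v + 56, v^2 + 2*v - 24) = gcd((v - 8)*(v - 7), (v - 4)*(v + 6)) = 1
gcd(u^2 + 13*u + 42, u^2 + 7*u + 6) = u + 6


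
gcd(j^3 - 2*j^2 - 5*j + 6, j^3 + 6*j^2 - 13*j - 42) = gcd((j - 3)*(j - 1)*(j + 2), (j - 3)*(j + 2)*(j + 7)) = j^2 - j - 6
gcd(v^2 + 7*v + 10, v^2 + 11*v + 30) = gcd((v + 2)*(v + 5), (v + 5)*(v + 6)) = v + 5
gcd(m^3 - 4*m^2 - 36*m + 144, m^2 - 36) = m^2 - 36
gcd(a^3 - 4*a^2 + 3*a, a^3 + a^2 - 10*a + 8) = a - 1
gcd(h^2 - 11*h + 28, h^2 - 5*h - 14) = h - 7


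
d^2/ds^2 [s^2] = 2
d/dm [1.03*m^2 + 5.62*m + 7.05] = 2.06*m + 5.62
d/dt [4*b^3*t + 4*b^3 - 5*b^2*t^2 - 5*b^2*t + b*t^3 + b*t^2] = b*(4*b^2 - 10*b*t - 5*b + 3*t^2 + 2*t)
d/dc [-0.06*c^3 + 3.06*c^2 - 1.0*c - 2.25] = -0.18*c^2 + 6.12*c - 1.0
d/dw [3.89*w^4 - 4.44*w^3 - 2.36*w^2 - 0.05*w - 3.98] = 15.56*w^3 - 13.32*w^2 - 4.72*w - 0.05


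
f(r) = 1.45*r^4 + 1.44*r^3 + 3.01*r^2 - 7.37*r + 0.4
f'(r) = 5.8*r^3 + 4.32*r^2 + 6.02*r - 7.37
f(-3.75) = 281.17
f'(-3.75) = -275.05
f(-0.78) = 7.83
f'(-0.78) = -12.19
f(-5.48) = 1201.85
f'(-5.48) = -865.11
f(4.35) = 663.02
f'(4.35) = 577.98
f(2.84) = 131.06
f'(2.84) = 177.43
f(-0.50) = 4.75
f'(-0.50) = -10.02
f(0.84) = -2.09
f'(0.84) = 4.17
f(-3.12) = 146.36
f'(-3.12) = -160.25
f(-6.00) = 1721.14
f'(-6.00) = -1140.77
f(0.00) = 0.40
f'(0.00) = -7.37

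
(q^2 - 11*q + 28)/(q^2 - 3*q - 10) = (-q^2 + 11*q - 28)/(-q^2 + 3*q + 10)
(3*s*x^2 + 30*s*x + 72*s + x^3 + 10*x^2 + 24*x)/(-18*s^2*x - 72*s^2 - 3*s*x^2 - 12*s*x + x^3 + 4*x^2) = (x + 6)/(-6*s + x)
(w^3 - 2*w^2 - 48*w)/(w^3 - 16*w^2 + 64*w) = (w + 6)/(w - 8)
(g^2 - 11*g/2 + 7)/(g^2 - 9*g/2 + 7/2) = (g - 2)/(g - 1)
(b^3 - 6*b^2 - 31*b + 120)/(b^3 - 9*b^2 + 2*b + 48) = (b + 5)/(b + 2)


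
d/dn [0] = 0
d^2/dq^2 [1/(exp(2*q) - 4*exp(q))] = 4*((1 - exp(q))*(exp(q) - 4) + 2*(exp(q) - 2)^2)*exp(-q)/(exp(q) - 4)^3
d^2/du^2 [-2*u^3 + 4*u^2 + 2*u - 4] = 8 - 12*u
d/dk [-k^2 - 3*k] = -2*k - 3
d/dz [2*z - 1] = 2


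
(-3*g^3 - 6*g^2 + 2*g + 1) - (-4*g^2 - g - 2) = -3*g^3 - 2*g^2 + 3*g + 3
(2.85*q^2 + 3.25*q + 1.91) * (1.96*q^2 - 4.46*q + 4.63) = 5.586*q^4 - 6.341*q^3 + 2.4441*q^2 + 6.5289*q + 8.8433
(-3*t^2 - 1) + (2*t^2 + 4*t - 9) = -t^2 + 4*t - 10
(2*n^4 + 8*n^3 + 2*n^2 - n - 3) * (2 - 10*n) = -20*n^5 - 76*n^4 - 4*n^3 + 14*n^2 + 28*n - 6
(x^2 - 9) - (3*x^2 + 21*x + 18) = -2*x^2 - 21*x - 27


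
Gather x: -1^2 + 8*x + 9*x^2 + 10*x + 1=9*x^2 + 18*x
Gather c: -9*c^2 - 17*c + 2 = -9*c^2 - 17*c + 2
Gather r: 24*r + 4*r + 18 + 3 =28*r + 21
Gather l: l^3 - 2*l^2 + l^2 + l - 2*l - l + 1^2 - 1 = l^3 - l^2 - 2*l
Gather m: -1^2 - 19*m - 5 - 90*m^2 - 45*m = -90*m^2 - 64*m - 6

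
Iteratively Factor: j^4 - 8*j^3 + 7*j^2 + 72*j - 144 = (j - 4)*(j^3 - 4*j^2 - 9*j + 36) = (j - 4)*(j + 3)*(j^2 - 7*j + 12) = (j - 4)^2*(j + 3)*(j - 3)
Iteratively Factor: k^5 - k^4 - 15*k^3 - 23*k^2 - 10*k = (k + 2)*(k^4 - 3*k^3 - 9*k^2 - 5*k) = k*(k + 2)*(k^3 - 3*k^2 - 9*k - 5) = k*(k + 1)*(k + 2)*(k^2 - 4*k - 5) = k*(k - 5)*(k + 1)*(k + 2)*(k + 1)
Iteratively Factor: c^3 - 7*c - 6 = (c + 2)*(c^2 - 2*c - 3) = (c - 3)*(c + 2)*(c + 1)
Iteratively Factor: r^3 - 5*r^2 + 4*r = (r)*(r^2 - 5*r + 4) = r*(r - 1)*(r - 4)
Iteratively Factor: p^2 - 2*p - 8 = (p - 4)*(p + 2)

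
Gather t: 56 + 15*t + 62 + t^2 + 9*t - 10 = t^2 + 24*t + 108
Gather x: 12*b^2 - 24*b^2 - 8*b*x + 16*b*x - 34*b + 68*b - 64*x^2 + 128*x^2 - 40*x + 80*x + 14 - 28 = -12*b^2 + 34*b + 64*x^2 + x*(8*b + 40) - 14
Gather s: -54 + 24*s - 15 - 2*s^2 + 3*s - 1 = -2*s^2 + 27*s - 70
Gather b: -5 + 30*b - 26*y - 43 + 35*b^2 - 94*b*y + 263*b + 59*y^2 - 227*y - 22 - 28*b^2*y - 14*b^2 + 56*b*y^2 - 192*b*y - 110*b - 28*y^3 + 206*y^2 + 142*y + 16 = b^2*(21 - 28*y) + b*(56*y^2 - 286*y + 183) - 28*y^3 + 265*y^2 - 111*y - 54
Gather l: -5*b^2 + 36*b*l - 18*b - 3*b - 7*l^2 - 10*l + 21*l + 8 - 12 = -5*b^2 - 21*b - 7*l^2 + l*(36*b + 11) - 4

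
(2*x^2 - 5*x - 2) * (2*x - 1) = 4*x^3 - 12*x^2 + x + 2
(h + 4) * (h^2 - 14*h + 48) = h^3 - 10*h^2 - 8*h + 192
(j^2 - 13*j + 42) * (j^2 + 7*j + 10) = j^4 - 6*j^3 - 39*j^2 + 164*j + 420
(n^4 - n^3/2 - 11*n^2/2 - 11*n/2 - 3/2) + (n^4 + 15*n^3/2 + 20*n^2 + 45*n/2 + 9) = 2*n^4 + 7*n^3 + 29*n^2/2 + 17*n + 15/2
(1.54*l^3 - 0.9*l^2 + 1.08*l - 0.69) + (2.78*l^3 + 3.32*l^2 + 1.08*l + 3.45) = 4.32*l^3 + 2.42*l^2 + 2.16*l + 2.76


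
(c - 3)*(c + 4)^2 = c^3 + 5*c^2 - 8*c - 48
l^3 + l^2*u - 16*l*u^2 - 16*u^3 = (l - 4*u)*(l + u)*(l + 4*u)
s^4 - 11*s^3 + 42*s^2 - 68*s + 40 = (s - 5)*(s - 2)^3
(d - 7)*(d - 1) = d^2 - 8*d + 7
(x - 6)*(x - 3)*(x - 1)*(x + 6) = x^4 - 4*x^3 - 33*x^2 + 144*x - 108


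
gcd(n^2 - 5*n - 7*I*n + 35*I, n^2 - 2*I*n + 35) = n - 7*I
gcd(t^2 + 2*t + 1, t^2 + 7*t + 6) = t + 1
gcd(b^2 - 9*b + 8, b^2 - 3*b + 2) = b - 1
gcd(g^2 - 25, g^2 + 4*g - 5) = g + 5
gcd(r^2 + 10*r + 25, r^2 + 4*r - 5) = r + 5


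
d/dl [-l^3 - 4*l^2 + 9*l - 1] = -3*l^2 - 8*l + 9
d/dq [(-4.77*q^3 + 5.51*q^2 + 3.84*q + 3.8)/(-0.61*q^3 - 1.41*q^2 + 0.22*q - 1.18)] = (10.0868*q^4 + 2.586*q^3 + 30.4664*q^2 - 2.2876*q - 5.3672)/(0.3721*q^6 + 1.7202*q^5 + 1.7197*q^4 + 0.8192*q^3 + 3.376*q^2 - 0.5192*q + 1.3924)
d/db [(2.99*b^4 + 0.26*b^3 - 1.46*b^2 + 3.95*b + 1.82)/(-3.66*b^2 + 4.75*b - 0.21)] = (-21.8868*b^5 + 41.6559*b^4 - 0.041599999999999*b^3 + 7.3582*b^2 + 13.9356*b - 9.4745)/(13.3956*b^4 - 34.77*b^3 + 24.0997*b^2 - 1.995*b + 0.0441)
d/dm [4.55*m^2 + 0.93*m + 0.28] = 9.1*m + 0.93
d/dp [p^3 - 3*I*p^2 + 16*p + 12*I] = 3*p^2 - 6*I*p + 16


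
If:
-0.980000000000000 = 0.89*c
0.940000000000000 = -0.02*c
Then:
No Solution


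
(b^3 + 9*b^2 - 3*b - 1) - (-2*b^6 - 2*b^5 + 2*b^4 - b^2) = 2*b^6 + 2*b^5 - 2*b^4 + b^3 + 10*b^2 - 3*b - 1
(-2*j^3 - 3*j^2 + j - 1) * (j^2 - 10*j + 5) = -2*j^5 + 17*j^4 + 21*j^3 - 26*j^2 + 15*j - 5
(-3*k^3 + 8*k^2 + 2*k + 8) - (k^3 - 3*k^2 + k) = -4*k^3 + 11*k^2 + k + 8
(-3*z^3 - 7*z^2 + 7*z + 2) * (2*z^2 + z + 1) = -6*z^5 - 17*z^4 + 4*z^3 + 4*z^2 + 9*z + 2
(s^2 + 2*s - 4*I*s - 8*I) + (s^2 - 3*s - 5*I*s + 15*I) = 2*s^2 - s - 9*I*s + 7*I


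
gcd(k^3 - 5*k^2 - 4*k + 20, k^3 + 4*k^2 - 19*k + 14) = k - 2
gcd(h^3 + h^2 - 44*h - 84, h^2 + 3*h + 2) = h + 2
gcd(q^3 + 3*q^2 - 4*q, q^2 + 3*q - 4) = q^2 + 3*q - 4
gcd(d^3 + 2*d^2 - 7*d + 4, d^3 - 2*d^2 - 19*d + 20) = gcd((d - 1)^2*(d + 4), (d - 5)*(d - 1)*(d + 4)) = d^2 + 3*d - 4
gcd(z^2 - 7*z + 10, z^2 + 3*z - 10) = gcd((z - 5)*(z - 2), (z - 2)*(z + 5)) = z - 2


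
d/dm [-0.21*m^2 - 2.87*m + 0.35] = -0.42*m - 2.87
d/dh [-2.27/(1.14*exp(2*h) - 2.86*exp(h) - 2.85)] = (5.1756*exp(h) - 6.4922)*exp(h)/(-1.14*exp(2*h) + 2.86*exp(h) + 2.85)^2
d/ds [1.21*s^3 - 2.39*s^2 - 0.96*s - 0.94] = 3.63*s^2 - 4.78*s - 0.96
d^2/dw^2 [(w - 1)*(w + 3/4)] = 2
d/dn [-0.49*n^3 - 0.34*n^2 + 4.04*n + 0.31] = -1.47*n^2 - 0.68*n + 4.04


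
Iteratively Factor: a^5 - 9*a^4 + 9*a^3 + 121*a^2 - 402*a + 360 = (a - 3)*(a^4 - 6*a^3 - 9*a^2 + 94*a - 120) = (a - 3)*(a - 2)*(a^3 - 4*a^2 - 17*a + 60) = (a - 3)^2*(a - 2)*(a^2 - a - 20) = (a - 3)^2*(a - 2)*(a + 4)*(a - 5)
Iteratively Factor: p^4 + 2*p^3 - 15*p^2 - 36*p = (p + 3)*(p^3 - p^2 - 12*p) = (p - 4)*(p + 3)*(p^2 + 3*p) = p*(p - 4)*(p + 3)*(p + 3)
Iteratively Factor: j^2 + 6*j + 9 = (j + 3)*(j + 3)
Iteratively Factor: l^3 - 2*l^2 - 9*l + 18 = (l + 3)*(l^2 - 5*l + 6) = (l - 2)*(l + 3)*(l - 3)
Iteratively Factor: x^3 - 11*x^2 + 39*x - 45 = (x - 5)*(x^2 - 6*x + 9) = (x - 5)*(x - 3)*(x - 3)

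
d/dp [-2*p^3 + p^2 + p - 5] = -6*p^2 + 2*p + 1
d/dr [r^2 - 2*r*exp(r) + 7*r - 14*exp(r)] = -2*r*exp(r) + 2*r - 16*exp(r) + 7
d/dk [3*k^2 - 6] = 6*k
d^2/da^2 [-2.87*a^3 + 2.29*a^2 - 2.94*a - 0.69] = 4.58 - 17.22*a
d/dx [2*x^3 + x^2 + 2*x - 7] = 6*x^2 + 2*x + 2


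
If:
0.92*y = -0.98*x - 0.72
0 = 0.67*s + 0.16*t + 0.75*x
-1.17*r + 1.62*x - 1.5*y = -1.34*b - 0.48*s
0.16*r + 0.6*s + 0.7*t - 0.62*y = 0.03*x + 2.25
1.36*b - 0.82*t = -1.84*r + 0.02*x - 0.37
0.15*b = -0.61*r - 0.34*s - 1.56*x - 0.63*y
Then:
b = 0.02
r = 1.07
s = -0.85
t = 2.87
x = 0.14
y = -0.93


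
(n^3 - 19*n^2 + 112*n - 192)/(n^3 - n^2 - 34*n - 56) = (-n^3 + 19*n^2 - 112*n + 192)/(-n^3 + n^2 + 34*n + 56)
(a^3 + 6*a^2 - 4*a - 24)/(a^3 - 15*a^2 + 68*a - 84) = (a^2 + 8*a + 12)/(a^2 - 13*a + 42)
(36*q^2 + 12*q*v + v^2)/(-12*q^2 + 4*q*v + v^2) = (-6*q - v)/(2*q - v)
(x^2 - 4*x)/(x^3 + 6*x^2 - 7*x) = (x - 4)/(x^2 + 6*x - 7)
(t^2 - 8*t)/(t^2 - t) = (t - 8)/(t - 1)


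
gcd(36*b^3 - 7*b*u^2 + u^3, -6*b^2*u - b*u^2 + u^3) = -6*b^2 - b*u + u^2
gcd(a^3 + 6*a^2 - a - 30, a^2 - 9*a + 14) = a - 2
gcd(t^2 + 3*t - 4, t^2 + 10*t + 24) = t + 4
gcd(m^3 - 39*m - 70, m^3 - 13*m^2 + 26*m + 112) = m^2 - 5*m - 14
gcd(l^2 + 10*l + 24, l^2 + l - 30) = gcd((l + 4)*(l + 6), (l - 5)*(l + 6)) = l + 6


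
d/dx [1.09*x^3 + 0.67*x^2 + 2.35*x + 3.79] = 3.27*x^2 + 1.34*x + 2.35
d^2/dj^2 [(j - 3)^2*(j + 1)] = 6*j - 10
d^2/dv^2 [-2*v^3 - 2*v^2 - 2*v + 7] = -12*v - 4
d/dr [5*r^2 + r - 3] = 10*r + 1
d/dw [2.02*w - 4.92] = 2.02000000000000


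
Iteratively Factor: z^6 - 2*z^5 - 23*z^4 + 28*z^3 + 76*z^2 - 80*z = (z - 1)*(z^5 - z^4 - 24*z^3 + 4*z^2 + 80*z) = (z - 1)*(z + 4)*(z^4 - 5*z^3 - 4*z^2 + 20*z) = (z - 1)*(z + 2)*(z + 4)*(z^3 - 7*z^2 + 10*z) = z*(z - 1)*(z + 2)*(z + 4)*(z^2 - 7*z + 10) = z*(z - 2)*(z - 1)*(z + 2)*(z + 4)*(z - 5)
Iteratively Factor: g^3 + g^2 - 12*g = (g + 4)*(g^2 - 3*g) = g*(g + 4)*(g - 3)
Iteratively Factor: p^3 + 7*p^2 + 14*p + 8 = (p + 2)*(p^2 + 5*p + 4) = (p + 1)*(p + 2)*(p + 4)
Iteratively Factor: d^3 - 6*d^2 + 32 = (d - 4)*(d^2 - 2*d - 8) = (d - 4)*(d + 2)*(d - 4)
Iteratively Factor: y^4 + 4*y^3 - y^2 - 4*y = (y + 1)*(y^3 + 3*y^2 - 4*y) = y*(y + 1)*(y^2 + 3*y - 4) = y*(y + 1)*(y + 4)*(y - 1)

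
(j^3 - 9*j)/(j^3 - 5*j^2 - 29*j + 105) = j*(j + 3)/(j^2 - 2*j - 35)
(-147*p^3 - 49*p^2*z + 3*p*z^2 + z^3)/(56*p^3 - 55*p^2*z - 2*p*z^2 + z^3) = (-21*p^2 - 4*p*z + z^2)/(8*p^2 - 9*p*z + z^2)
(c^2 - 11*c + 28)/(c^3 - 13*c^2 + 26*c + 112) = (c - 4)/(c^2 - 6*c - 16)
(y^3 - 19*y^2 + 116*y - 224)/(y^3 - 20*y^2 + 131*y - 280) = (y - 4)/(y - 5)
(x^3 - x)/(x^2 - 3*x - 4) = x*(x - 1)/(x - 4)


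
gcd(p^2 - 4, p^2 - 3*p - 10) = p + 2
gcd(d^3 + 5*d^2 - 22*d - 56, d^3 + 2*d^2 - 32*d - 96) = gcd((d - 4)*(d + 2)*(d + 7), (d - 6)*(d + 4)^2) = 1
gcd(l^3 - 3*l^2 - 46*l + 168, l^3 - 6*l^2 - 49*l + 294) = l^2 + l - 42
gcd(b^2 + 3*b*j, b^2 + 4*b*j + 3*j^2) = b + 3*j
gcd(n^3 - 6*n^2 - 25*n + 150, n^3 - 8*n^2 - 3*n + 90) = n^2 - 11*n + 30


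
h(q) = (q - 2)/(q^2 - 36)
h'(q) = -2*q*(q - 2)/(q^2 - 36)^2 + 1/(q^2 - 36) = (q^2 - 2*q*(q - 2) - 36)/(q^2 - 36)^2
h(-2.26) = 0.14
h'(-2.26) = -0.05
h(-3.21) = 0.20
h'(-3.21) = -0.09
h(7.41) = 0.29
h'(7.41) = -0.17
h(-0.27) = 0.06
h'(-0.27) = -0.03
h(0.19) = 0.05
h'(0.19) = -0.03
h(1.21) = 0.02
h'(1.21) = -0.03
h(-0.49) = 0.07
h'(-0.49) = -0.03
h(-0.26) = 0.06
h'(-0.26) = -0.03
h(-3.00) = 0.19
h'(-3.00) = -0.08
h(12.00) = 0.09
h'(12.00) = -0.01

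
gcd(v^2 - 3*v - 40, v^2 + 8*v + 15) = v + 5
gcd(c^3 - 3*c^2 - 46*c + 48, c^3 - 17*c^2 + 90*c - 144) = c - 8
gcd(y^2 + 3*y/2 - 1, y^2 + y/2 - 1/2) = y - 1/2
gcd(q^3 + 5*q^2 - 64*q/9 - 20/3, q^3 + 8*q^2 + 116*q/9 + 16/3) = q^2 + 20*q/3 + 4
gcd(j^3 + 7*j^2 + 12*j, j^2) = j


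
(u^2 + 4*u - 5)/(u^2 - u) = (u + 5)/u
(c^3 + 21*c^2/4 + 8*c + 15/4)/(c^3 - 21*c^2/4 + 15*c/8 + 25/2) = 2*(c^2 + 4*c + 3)/(2*c^2 - 13*c + 20)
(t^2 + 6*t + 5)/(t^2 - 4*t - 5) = (t + 5)/(t - 5)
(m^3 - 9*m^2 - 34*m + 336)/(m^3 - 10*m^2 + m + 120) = (m^2 - m - 42)/(m^2 - 2*m - 15)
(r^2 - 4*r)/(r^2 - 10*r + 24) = r/(r - 6)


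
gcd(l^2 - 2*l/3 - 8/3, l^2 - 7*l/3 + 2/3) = l - 2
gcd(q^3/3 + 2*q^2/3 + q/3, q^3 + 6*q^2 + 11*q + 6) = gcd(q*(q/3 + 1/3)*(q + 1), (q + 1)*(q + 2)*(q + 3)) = q + 1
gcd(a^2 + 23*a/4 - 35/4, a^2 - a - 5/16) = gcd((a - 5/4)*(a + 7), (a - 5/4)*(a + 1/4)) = a - 5/4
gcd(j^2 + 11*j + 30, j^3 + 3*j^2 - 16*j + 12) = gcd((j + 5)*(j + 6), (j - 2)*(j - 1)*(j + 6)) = j + 6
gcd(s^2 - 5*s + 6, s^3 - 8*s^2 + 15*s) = s - 3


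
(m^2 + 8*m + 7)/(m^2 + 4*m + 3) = (m + 7)/(m + 3)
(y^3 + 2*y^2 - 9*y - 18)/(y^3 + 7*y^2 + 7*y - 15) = (y^2 - y - 6)/(y^2 + 4*y - 5)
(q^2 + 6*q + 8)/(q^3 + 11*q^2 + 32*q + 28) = (q + 4)/(q^2 + 9*q + 14)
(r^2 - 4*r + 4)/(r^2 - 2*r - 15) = (-r^2 + 4*r - 4)/(-r^2 + 2*r + 15)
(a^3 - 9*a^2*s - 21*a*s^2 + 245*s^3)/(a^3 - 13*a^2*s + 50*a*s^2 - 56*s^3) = (a^2 - 2*a*s - 35*s^2)/(a^2 - 6*a*s + 8*s^2)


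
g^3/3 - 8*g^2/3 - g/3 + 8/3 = (g/3 + 1/3)*(g - 8)*(g - 1)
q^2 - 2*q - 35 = (q - 7)*(q + 5)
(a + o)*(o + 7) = a*o + 7*a + o^2 + 7*o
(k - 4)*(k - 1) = k^2 - 5*k + 4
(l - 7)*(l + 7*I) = l^2 - 7*l + 7*I*l - 49*I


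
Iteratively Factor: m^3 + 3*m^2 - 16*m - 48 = (m - 4)*(m^2 + 7*m + 12) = (m - 4)*(m + 4)*(m + 3)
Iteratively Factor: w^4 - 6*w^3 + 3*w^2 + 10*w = (w - 2)*(w^3 - 4*w^2 - 5*w) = w*(w - 2)*(w^2 - 4*w - 5) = w*(w - 5)*(w - 2)*(w + 1)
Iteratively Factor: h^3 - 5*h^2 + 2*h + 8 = (h + 1)*(h^2 - 6*h + 8) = (h - 4)*(h + 1)*(h - 2)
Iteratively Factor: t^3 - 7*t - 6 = (t - 3)*(t^2 + 3*t + 2) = (t - 3)*(t + 2)*(t + 1)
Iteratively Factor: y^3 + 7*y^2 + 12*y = (y + 4)*(y^2 + 3*y) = (y + 3)*(y + 4)*(y)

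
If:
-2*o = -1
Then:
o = 1/2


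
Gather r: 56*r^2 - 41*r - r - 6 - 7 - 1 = 56*r^2 - 42*r - 14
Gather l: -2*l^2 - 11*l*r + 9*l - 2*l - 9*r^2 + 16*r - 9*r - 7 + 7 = -2*l^2 + l*(7 - 11*r) - 9*r^2 + 7*r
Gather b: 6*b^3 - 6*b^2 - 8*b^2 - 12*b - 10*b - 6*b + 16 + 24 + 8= 6*b^3 - 14*b^2 - 28*b + 48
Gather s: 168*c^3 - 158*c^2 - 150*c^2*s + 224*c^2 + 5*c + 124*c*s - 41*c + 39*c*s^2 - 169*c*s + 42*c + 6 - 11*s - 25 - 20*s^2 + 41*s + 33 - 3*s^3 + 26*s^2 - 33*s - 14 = 168*c^3 + 66*c^2 + 6*c - 3*s^3 + s^2*(39*c + 6) + s*(-150*c^2 - 45*c - 3)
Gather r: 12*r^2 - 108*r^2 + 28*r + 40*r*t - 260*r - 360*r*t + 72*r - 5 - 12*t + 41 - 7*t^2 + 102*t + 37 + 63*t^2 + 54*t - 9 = -96*r^2 + r*(-320*t - 160) + 56*t^2 + 144*t + 64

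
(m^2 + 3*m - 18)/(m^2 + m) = (m^2 + 3*m - 18)/(m*(m + 1))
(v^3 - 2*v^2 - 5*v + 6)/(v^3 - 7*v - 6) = (v - 1)/(v + 1)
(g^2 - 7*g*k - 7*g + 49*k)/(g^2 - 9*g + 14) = (g - 7*k)/(g - 2)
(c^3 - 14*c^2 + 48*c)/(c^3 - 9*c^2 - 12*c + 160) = c*(c - 6)/(c^2 - c - 20)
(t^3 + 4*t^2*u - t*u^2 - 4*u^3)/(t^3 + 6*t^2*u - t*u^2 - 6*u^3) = (t + 4*u)/(t + 6*u)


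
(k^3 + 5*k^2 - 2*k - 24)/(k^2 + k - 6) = k + 4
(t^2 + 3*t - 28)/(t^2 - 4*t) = (t + 7)/t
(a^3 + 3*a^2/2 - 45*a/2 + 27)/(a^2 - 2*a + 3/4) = 2*(a^2 + 3*a - 18)/(2*a - 1)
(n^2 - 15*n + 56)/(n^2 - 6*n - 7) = (n - 8)/(n + 1)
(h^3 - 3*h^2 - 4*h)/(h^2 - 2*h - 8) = h*(h + 1)/(h + 2)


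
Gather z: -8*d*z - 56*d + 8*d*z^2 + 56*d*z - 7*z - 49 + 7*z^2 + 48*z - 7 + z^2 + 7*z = -56*d + z^2*(8*d + 8) + z*(48*d + 48) - 56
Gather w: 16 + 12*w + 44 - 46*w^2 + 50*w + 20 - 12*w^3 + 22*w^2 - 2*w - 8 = -12*w^3 - 24*w^2 + 60*w + 72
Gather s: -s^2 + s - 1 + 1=-s^2 + s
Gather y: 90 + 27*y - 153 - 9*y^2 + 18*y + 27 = -9*y^2 + 45*y - 36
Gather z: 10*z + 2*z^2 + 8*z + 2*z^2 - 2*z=4*z^2 + 16*z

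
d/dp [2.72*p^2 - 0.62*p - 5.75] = 5.44*p - 0.62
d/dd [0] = 0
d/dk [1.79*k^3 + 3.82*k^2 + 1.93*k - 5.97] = 5.37*k^2 + 7.64*k + 1.93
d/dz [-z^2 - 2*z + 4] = -2*z - 2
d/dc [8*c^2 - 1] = 16*c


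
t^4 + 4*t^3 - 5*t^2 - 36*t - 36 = (t - 3)*(t + 2)^2*(t + 3)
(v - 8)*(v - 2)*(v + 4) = v^3 - 6*v^2 - 24*v + 64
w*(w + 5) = w^2 + 5*w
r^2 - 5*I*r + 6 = (r - 6*I)*(r + I)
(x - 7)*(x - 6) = x^2 - 13*x + 42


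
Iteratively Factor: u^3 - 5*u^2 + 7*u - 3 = (u - 3)*(u^2 - 2*u + 1) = (u - 3)*(u - 1)*(u - 1)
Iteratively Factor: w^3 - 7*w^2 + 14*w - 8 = (w - 2)*(w^2 - 5*w + 4) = (w - 4)*(w - 2)*(w - 1)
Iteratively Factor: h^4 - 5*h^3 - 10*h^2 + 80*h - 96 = (h - 3)*(h^3 - 2*h^2 - 16*h + 32) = (h - 3)*(h + 4)*(h^2 - 6*h + 8) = (h - 3)*(h - 2)*(h + 4)*(h - 4)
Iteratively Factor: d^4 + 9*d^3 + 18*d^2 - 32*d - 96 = (d + 4)*(d^3 + 5*d^2 - 2*d - 24) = (d - 2)*(d + 4)*(d^2 + 7*d + 12) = (d - 2)*(d + 4)^2*(d + 3)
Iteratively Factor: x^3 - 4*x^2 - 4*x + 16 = (x - 4)*(x^2 - 4) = (x - 4)*(x + 2)*(x - 2)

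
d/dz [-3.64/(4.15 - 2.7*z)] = -9.828/(2.7*z - 4.15)^2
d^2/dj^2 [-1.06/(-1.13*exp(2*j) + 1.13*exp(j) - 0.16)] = ((1.1978 - 4.7912*exp(j))*(1.13*exp(2*j) - 1.13*exp(j) + 0.16) + 1.06*(2.26*exp(j) - 1.13)*(4.52*exp(j) - 2.26)*exp(j))*exp(j)/(1.13*exp(2*j) - 1.13*exp(j) + 0.16)^3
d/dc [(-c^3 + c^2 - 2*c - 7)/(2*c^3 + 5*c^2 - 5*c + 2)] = (-7*c^4 + 18*c^3 + 41*c^2 + 74*c - 39)/(4*c^6 + 20*c^5 + 5*c^4 - 42*c^3 + 45*c^2 - 20*c + 4)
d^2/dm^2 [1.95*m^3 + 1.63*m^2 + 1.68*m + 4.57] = 11.7*m + 3.26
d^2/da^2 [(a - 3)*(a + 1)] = 2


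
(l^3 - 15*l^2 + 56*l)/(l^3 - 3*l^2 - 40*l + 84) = l*(l - 8)/(l^2 + 4*l - 12)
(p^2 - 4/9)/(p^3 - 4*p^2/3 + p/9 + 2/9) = (3*p + 2)/(3*p^2 - 2*p - 1)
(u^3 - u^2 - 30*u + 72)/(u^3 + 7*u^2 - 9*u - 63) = (u^2 + 2*u - 24)/(u^2 + 10*u + 21)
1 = 1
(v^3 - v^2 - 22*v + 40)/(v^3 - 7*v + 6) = (v^2 + v - 20)/(v^2 + 2*v - 3)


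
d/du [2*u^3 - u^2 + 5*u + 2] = 6*u^2 - 2*u + 5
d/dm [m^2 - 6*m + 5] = 2*m - 6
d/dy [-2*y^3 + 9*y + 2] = 9 - 6*y^2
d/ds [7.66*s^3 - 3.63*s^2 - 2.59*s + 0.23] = 22.98*s^2 - 7.26*s - 2.59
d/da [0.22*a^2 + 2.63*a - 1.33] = 0.44*a + 2.63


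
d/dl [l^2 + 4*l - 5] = 2*l + 4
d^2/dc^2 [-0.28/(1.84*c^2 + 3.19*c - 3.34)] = (1.895936*c^2 + 3.286976*c - 0.28*(3.68*c + 3.19)*(7.36*c + 6.38) - 3.441536)/(1.84*c^2 + 3.19*c - 3.34)^3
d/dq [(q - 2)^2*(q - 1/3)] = (q - 2)*(9*q - 8)/3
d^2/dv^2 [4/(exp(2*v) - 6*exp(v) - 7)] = 8*((3 - 2*exp(v))*(-exp(2*v) + 6*exp(v) + 7) - 4*(exp(v) - 3)^2*exp(v))*exp(v)/(-exp(2*v) + 6*exp(v) + 7)^3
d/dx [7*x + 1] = 7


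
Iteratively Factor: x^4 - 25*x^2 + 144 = (x + 4)*(x^3 - 4*x^2 - 9*x + 36) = (x - 4)*(x + 4)*(x^2 - 9) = (x - 4)*(x + 3)*(x + 4)*(x - 3)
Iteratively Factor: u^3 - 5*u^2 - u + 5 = (u + 1)*(u^2 - 6*u + 5) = (u - 1)*(u + 1)*(u - 5)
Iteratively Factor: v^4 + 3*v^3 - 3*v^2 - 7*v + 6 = (v - 1)*(v^3 + 4*v^2 + v - 6) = (v - 1)^2*(v^2 + 5*v + 6) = (v - 1)^2*(v + 2)*(v + 3)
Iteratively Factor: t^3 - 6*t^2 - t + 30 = (t - 5)*(t^2 - t - 6) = (t - 5)*(t - 3)*(t + 2)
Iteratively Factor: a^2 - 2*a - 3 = (a + 1)*(a - 3)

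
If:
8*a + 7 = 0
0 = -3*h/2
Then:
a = -7/8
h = 0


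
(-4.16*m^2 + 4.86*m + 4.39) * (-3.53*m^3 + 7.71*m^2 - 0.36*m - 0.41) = 14.6848*m^5 - 49.2294*m^4 + 23.4715*m^3 + 33.8029*m^2 - 3.573*m - 1.7999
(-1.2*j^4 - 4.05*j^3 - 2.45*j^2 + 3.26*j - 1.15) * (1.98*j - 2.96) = -2.376*j^5 - 4.467*j^4 + 7.137*j^3 + 13.7068*j^2 - 11.9266*j + 3.404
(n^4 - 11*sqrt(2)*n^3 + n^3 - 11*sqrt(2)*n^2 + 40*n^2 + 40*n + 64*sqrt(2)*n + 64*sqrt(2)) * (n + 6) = n^5 - 11*sqrt(2)*n^4 + 7*n^4 - 77*sqrt(2)*n^3 + 46*n^3 - 2*sqrt(2)*n^2 + 280*n^2 + 240*n + 448*sqrt(2)*n + 384*sqrt(2)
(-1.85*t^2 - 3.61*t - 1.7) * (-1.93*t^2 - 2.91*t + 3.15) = 3.5705*t^4 + 12.3508*t^3 + 7.9586*t^2 - 6.4245*t - 5.355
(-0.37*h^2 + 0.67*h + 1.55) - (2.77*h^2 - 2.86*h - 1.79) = -3.14*h^2 + 3.53*h + 3.34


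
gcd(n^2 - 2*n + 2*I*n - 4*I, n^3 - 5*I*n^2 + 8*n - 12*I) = n + 2*I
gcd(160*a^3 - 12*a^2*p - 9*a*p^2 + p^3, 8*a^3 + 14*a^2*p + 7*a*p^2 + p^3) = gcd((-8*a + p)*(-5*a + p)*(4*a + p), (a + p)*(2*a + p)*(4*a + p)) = 4*a + p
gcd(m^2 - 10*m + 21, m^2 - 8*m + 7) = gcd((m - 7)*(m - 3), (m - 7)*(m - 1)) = m - 7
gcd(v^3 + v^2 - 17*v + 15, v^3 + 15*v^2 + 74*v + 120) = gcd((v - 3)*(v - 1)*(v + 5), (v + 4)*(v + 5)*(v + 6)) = v + 5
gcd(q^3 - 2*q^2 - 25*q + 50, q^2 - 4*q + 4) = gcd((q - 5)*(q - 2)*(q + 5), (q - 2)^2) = q - 2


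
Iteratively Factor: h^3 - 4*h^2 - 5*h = (h - 5)*(h^2 + h) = h*(h - 5)*(h + 1)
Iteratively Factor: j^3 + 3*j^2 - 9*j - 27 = (j + 3)*(j^2 - 9) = (j + 3)^2*(j - 3)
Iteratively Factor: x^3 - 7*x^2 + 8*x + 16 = (x - 4)*(x^2 - 3*x - 4) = (x - 4)^2*(x + 1)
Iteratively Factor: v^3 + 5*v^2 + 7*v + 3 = (v + 3)*(v^2 + 2*v + 1) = (v + 1)*(v + 3)*(v + 1)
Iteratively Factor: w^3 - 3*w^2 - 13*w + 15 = (w - 1)*(w^2 - 2*w - 15) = (w - 5)*(w - 1)*(w + 3)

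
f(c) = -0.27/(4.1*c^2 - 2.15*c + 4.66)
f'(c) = -0.27*(2.15 - 8.2*c)/(4.1*c^2 - 2.15*c + 4.66)^2 = (2.214*c - 0.5805)/(4.1*c^2 - 2.15*c + 4.66)^2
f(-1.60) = -0.01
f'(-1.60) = -0.01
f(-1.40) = -0.02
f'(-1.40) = -0.01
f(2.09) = -0.01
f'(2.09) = 0.01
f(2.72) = -0.01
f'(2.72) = 0.01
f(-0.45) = -0.04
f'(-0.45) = -0.04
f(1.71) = -0.02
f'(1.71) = 0.02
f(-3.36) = -0.00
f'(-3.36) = -0.00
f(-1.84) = -0.01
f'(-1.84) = -0.01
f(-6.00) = -0.00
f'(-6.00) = -0.00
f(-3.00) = -0.01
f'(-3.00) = -0.00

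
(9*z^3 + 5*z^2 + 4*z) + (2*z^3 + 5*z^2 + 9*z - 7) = 11*z^3 + 10*z^2 + 13*z - 7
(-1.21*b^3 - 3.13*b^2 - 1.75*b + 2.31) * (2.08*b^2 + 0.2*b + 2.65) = -2.5168*b^5 - 6.7524*b^4 - 7.4725*b^3 - 3.8397*b^2 - 4.1755*b + 6.1215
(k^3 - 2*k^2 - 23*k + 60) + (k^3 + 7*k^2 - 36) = 2*k^3 + 5*k^2 - 23*k + 24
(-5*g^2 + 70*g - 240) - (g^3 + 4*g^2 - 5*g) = -g^3 - 9*g^2 + 75*g - 240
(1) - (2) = -1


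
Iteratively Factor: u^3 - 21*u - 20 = (u + 1)*(u^2 - u - 20) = (u - 5)*(u + 1)*(u + 4)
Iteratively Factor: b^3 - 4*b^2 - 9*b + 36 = (b - 4)*(b^2 - 9) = (b - 4)*(b + 3)*(b - 3)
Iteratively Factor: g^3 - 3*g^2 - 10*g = (g)*(g^2 - 3*g - 10) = g*(g + 2)*(g - 5)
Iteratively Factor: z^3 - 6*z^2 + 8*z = (z - 2)*(z^2 - 4*z) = (z - 4)*(z - 2)*(z)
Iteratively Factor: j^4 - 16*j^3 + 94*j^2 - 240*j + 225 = (j - 5)*(j^3 - 11*j^2 + 39*j - 45) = (j - 5)*(j - 3)*(j^2 - 8*j + 15) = (j - 5)*(j - 3)^2*(j - 5)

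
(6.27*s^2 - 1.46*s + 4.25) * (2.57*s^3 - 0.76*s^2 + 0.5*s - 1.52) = 16.1139*s^5 - 8.5174*s^4 + 15.1671*s^3 - 13.4904*s^2 + 4.3442*s - 6.46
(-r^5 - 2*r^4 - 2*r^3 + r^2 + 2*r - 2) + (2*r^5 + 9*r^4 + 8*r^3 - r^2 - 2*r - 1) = r^5 + 7*r^4 + 6*r^3 - 3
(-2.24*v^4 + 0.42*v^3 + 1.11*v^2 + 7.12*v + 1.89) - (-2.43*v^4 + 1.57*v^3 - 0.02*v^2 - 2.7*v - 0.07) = 0.19*v^4 - 1.15*v^3 + 1.13*v^2 + 9.82*v + 1.96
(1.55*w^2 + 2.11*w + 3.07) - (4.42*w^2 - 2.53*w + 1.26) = -2.87*w^2 + 4.64*w + 1.81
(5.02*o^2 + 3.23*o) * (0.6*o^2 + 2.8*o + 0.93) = 3.012*o^4 + 15.994*o^3 + 13.7126*o^2 + 3.0039*o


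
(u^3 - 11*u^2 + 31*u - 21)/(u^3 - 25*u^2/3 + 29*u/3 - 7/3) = 3*(u - 3)/(3*u - 1)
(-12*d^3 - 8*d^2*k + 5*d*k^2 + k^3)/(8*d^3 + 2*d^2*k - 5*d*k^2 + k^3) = (-6*d - k)/(4*d - k)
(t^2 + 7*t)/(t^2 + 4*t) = (t + 7)/(t + 4)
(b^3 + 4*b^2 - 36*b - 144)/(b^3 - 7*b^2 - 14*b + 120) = (b + 6)/(b - 5)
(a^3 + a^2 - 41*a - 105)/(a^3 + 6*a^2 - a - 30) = (a - 7)/(a - 2)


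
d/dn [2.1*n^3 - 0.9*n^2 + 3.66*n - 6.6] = 6.3*n^2 - 1.8*n + 3.66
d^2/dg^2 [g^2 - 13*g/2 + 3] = 2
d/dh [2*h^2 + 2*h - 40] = 4*h + 2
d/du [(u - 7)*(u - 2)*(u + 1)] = 3*u^2 - 16*u + 5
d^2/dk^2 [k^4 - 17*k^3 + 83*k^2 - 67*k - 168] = 12*k^2 - 102*k + 166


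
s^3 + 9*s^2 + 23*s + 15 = (s + 1)*(s + 3)*(s + 5)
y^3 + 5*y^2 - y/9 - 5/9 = (y - 1/3)*(y + 1/3)*(y + 5)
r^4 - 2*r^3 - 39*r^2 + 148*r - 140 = (r - 5)*(r - 2)^2*(r + 7)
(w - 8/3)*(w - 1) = w^2 - 11*w/3 + 8/3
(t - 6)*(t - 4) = t^2 - 10*t + 24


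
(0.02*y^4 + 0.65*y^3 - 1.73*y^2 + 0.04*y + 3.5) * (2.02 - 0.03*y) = -0.0006*y^5 + 0.0209*y^4 + 1.3649*y^3 - 3.4958*y^2 - 0.0242*y + 7.07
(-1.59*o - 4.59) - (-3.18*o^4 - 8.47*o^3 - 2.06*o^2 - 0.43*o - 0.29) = 3.18*o^4 + 8.47*o^3 + 2.06*o^2 - 1.16*o - 4.3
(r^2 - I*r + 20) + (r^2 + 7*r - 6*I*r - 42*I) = 2*r^2 + 7*r - 7*I*r + 20 - 42*I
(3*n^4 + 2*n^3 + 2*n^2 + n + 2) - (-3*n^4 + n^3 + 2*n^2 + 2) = 6*n^4 + n^3 + n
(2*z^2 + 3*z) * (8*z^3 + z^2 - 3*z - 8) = 16*z^5 + 26*z^4 - 3*z^3 - 25*z^2 - 24*z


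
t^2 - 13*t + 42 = (t - 7)*(t - 6)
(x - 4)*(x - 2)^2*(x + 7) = x^4 - x^3 - 36*x^2 + 124*x - 112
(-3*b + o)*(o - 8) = -3*b*o + 24*b + o^2 - 8*o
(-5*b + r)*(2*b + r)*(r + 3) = -10*b^2*r - 30*b^2 - 3*b*r^2 - 9*b*r + r^3 + 3*r^2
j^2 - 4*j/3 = j*(j - 4/3)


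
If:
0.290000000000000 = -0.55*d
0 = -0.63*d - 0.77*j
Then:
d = -0.53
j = 0.43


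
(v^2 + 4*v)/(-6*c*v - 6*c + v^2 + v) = v*(v + 4)/(-6*c*v - 6*c + v^2 + v)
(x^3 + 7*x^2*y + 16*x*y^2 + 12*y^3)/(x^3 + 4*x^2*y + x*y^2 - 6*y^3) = (x + 2*y)/(x - y)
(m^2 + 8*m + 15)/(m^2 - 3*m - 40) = (m + 3)/(m - 8)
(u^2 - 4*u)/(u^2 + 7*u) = (u - 4)/(u + 7)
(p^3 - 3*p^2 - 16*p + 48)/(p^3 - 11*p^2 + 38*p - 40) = (p^2 + p - 12)/(p^2 - 7*p + 10)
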